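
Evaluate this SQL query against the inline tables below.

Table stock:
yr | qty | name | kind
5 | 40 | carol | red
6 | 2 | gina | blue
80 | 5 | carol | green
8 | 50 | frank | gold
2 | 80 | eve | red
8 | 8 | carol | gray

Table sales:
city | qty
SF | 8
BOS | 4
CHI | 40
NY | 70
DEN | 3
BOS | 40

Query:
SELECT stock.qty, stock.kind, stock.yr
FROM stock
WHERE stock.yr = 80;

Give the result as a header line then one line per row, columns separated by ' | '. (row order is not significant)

== RESULT ==
stock.qty | stock.kind | stock.yr
5 | green | 80

Derivation:
After WHERE (1 rows):
stock.yr | stock.qty | stock.name | stock.kind
80 | 5 | carol | green
After SELECT (1 rows):
stock.qty | stock.kind | stock.yr
5 | green | 80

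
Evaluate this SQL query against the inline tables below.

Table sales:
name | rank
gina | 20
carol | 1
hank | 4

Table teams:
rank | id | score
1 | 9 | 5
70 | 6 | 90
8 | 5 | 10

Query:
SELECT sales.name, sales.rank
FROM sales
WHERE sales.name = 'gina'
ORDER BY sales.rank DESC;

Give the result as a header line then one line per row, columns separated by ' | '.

After WHERE (1 rows):
sales.name | sales.rank
gina | 20
After SELECT (1 rows):
sales.name | sales.rank
gina | 20
After ORDER BY (1 rows):
sales.name | sales.rank
gina | 20

== RESULT ==
sales.name | sales.rank
gina | 20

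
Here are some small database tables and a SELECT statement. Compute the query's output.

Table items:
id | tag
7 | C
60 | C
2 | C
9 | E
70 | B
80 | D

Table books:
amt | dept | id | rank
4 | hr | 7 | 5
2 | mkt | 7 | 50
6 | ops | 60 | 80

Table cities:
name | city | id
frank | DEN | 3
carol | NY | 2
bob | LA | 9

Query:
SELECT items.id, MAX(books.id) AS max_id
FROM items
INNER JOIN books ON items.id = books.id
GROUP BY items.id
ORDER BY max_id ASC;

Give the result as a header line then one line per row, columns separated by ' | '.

== RESULT ==
items.id | max_id
7 | 7
60 | 60

Derivation:
After JOIN books (3 rows):
items.id | items.tag | books.amt | books.dept | books.id | books.rank
7 | C | 4 | hr | 7 | 5
7 | C | 2 | mkt | 7 | 50
60 | C | 6 | ops | 60 | 80
After GROUP BY (2 rows):
items.id | max_id
7 | 7
60 | 60
After ORDER BY (2 rows):
items.id | max_id
7 | 7
60 | 60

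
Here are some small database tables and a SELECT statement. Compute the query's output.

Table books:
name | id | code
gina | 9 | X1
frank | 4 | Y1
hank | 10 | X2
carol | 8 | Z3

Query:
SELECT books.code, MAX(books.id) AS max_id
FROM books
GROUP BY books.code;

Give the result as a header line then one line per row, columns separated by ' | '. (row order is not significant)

== RESULT ==
books.code | max_id
X1 | 9
Y1 | 4
X2 | 10
Z3 | 8

Derivation:
After GROUP BY (4 rows):
books.code | max_id
X1 | 9
Y1 | 4
X2 | 10
Z3 | 8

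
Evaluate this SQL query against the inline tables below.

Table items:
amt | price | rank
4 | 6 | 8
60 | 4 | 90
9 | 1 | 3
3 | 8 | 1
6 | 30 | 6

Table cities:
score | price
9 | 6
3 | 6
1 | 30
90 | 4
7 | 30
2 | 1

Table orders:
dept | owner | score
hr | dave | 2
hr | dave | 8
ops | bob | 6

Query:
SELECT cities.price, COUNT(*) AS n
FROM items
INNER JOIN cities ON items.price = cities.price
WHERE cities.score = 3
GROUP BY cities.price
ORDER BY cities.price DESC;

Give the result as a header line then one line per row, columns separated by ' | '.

After JOIN cities (6 rows):
items.amt | items.price | items.rank | cities.score | cities.price
4 | 6 | 8 | 9 | 6
4 | 6 | 8 | 3 | 6
60 | 4 | 90 | 90 | 4
9 | 1 | 3 | 2 | 1
6 | 30 | 6 | 1 | 30
6 | 30 | 6 | 7 | 30
After WHERE (1 rows):
items.amt | items.price | items.rank | cities.score | cities.price
4 | 6 | 8 | 3 | 6
After GROUP BY (1 rows):
cities.price | n
6 | 1
After ORDER BY (1 rows):
cities.price | n
6 | 1

== RESULT ==
cities.price | n
6 | 1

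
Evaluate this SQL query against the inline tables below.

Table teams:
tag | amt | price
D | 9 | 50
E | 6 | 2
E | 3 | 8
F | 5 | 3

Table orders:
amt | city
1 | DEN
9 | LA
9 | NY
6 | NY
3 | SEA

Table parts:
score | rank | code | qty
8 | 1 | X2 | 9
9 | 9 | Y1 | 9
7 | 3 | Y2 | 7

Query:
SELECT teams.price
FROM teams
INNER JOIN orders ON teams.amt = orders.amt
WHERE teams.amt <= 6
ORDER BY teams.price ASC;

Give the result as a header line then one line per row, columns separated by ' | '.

== RESULT ==
teams.price
2
8

Derivation:
After JOIN orders (4 rows):
teams.tag | teams.amt | teams.price | orders.amt | orders.city
D | 9 | 50 | 9 | LA
D | 9 | 50 | 9 | NY
E | 6 | 2 | 6 | NY
E | 3 | 8 | 3 | SEA
After WHERE (2 rows):
teams.tag | teams.amt | teams.price | orders.amt | orders.city
E | 6 | 2 | 6 | NY
E | 3 | 8 | 3 | SEA
After SELECT (2 rows):
teams.price
2
8
After ORDER BY (2 rows):
teams.price
2
8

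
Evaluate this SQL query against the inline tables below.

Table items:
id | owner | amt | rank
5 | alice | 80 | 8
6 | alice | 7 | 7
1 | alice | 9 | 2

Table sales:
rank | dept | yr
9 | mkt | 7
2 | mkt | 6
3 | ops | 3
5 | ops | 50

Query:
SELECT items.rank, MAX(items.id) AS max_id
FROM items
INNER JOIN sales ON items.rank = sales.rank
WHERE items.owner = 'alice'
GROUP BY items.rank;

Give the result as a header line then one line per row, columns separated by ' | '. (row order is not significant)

== RESULT ==
items.rank | max_id
2 | 1

Derivation:
After JOIN sales (1 rows):
items.id | items.owner | items.amt | items.rank | sales.rank | sales.dept | sales.yr
1 | alice | 9 | 2 | 2 | mkt | 6
After WHERE (1 rows):
items.id | items.owner | items.amt | items.rank | sales.rank | sales.dept | sales.yr
1 | alice | 9 | 2 | 2 | mkt | 6
After GROUP BY (1 rows):
items.rank | max_id
2 | 1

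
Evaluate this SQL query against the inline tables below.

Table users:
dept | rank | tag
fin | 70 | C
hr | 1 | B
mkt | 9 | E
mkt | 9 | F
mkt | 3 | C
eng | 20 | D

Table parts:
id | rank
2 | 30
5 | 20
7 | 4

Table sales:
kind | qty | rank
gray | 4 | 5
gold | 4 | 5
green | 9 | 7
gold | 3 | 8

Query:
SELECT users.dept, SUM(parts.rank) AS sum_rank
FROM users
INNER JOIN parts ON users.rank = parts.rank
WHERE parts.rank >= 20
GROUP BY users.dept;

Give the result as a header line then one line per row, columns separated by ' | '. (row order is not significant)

After JOIN parts (1 rows):
users.dept | users.rank | users.tag | parts.id | parts.rank
eng | 20 | D | 5 | 20
After WHERE (1 rows):
users.dept | users.rank | users.tag | parts.id | parts.rank
eng | 20 | D | 5 | 20
After GROUP BY (1 rows):
users.dept | sum_rank
eng | 20

== RESULT ==
users.dept | sum_rank
eng | 20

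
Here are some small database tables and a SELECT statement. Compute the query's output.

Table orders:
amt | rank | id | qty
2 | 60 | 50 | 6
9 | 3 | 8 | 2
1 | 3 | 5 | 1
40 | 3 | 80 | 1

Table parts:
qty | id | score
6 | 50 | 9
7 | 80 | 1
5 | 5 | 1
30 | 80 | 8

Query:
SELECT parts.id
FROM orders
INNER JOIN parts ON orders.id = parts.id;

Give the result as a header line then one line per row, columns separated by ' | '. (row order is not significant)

After JOIN parts (4 rows):
orders.amt | orders.rank | orders.id | orders.qty | parts.qty | parts.id | parts.score
2 | 60 | 50 | 6 | 6 | 50 | 9
1 | 3 | 5 | 1 | 5 | 5 | 1
40 | 3 | 80 | 1 | 7 | 80 | 1
40 | 3 | 80 | 1 | 30 | 80 | 8
After SELECT (4 rows):
parts.id
50
5
80
80

== RESULT ==
parts.id
50
5
80
80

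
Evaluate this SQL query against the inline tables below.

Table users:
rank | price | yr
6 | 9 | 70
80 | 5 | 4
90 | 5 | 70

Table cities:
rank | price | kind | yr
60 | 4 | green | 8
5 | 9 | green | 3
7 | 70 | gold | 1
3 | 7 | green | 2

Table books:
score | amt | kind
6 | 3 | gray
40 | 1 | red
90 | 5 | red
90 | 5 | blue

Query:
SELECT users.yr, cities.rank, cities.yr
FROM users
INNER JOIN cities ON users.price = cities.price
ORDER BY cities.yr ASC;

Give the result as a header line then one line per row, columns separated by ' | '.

== RESULT ==
users.yr | cities.rank | cities.yr
70 | 5 | 3

Derivation:
After JOIN cities (1 rows):
users.rank | users.price | users.yr | cities.rank | cities.price | cities.kind | cities.yr
6 | 9 | 70 | 5 | 9 | green | 3
After SELECT (1 rows):
users.yr | cities.rank | cities.yr
70 | 5 | 3
After ORDER BY (1 rows):
users.yr | cities.rank | cities.yr
70 | 5 | 3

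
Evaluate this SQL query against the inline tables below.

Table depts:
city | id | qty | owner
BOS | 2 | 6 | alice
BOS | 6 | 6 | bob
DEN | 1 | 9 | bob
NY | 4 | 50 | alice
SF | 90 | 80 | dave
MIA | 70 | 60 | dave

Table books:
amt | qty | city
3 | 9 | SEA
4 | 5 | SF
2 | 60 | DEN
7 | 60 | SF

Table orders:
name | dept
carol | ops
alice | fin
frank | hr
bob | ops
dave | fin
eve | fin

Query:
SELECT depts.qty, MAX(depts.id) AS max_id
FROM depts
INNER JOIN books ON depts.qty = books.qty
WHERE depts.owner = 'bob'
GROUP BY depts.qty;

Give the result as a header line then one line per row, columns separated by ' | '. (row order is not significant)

== RESULT ==
depts.qty | max_id
9 | 1

Derivation:
After JOIN books (3 rows):
depts.city | depts.id | depts.qty | depts.owner | books.amt | books.qty | books.city
DEN | 1 | 9 | bob | 3 | 9 | SEA
MIA | 70 | 60 | dave | 2 | 60 | DEN
MIA | 70 | 60 | dave | 7 | 60 | SF
After WHERE (1 rows):
depts.city | depts.id | depts.qty | depts.owner | books.amt | books.qty | books.city
DEN | 1 | 9 | bob | 3 | 9 | SEA
After GROUP BY (1 rows):
depts.qty | max_id
9 | 1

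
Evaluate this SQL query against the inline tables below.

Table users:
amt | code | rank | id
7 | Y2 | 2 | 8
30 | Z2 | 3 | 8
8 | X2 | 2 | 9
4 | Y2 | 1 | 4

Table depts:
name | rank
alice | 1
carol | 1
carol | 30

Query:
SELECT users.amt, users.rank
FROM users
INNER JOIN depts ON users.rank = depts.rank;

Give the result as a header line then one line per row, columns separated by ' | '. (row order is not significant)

== RESULT ==
users.amt | users.rank
4 | 1
4 | 1

Derivation:
After JOIN depts (2 rows):
users.amt | users.code | users.rank | users.id | depts.name | depts.rank
4 | Y2 | 1 | 4 | alice | 1
4 | Y2 | 1 | 4 | carol | 1
After SELECT (2 rows):
users.amt | users.rank
4 | 1
4 | 1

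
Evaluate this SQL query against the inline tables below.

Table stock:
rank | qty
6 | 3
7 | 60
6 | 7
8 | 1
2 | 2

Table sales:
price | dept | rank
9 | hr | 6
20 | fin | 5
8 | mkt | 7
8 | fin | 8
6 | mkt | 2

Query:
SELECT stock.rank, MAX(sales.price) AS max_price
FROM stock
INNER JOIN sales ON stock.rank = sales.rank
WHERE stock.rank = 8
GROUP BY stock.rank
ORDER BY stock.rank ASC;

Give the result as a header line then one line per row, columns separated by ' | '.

== RESULT ==
stock.rank | max_price
8 | 8

Derivation:
After JOIN sales (5 rows):
stock.rank | stock.qty | sales.price | sales.dept | sales.rank
6 | 3 | 9 | hr | 6
7 | 60 | 8 | mkt | 7
6 | 7 | 9 | hr | 6
8 | 1 | 8 | fin | 8
2 | 2 | 6 | mkt | 2
After WHERE (1 rows):
stock.rank | stock.qty | sales.price | sales.dept | sales.rank
8 | 1 | 8 | fin | 8
After GROUP BY (1 rows):
stock.rank | max_price
8 | 8
After ORDER BY (1 rows):
stock.rank | max_price
8 | 8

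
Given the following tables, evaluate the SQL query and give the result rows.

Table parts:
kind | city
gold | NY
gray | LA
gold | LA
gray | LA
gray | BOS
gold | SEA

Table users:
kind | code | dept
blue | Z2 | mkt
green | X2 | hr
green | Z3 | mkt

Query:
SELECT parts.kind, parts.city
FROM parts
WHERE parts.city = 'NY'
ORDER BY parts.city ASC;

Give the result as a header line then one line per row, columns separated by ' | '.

After WHERE (1 rows):
parts.kind | parts.city
gold | NY
After SELECT (1 rows):
parts.kind | parts.city
gold | NY
After ORDER BY (1 rows):
parts.kind | parts.city
gold | NY

== RESULT ==
parts.kind | parts.city
gold | NY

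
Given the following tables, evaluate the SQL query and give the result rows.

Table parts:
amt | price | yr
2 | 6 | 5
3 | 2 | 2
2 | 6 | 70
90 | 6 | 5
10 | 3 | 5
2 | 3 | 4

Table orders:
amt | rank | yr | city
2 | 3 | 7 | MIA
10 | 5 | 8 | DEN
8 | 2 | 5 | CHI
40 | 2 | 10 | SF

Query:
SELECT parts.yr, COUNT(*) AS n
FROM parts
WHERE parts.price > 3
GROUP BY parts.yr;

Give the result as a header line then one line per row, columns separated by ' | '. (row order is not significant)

After WHERE (3 rows):
parts.amt | parts.price | parts.yr
2 | 6 | 5
2 | 6 | 70
90 | 6 | 5
After GROUP BY (2 rows):
parts.yr | n
5 | 2
70 | 1

== RESULT ==
parts.yr | n
5 | 2
70 | 1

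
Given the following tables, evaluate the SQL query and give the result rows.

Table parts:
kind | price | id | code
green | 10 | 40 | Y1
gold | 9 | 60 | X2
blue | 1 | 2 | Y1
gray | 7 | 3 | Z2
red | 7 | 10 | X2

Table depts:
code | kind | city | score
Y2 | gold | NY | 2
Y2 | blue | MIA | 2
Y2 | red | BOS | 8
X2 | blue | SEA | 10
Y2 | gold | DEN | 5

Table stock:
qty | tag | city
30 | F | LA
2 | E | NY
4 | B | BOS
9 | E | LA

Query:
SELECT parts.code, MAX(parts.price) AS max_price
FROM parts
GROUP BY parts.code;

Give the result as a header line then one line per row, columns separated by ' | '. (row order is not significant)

== RESULT ==
parts.code | max_price
Y1 | 10
X2 | 9
Z2 | 7

Derivation:
After GROUP BY (3 rows):
parts.code | max_price
Y1 | 10
X2 | 9
Z2 | 7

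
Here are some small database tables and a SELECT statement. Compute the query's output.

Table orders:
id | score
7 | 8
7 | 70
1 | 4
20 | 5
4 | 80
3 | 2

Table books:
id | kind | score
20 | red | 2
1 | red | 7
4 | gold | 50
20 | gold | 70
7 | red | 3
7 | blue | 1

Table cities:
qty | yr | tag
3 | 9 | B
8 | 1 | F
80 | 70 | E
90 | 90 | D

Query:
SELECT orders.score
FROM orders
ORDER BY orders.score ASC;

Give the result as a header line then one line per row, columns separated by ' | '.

== RESULT ==
orders.score
2
4
5
8
70
80

Derivation:
After SELECT (6 rows):
orders.score
8
70
4
5
80
2
After ORDER BY (6 rows):
orders.score
2
4
5
8
70
80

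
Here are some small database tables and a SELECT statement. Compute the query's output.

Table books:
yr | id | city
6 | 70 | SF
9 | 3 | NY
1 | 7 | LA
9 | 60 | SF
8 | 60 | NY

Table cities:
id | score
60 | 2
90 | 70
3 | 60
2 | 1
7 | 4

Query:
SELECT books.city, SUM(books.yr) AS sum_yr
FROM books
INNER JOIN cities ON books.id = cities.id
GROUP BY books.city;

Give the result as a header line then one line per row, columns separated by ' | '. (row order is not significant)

== RESULT ==
books.city | sum_yr
NY | 17
LA | 1
SF | 9

Derivation:
After JOIN cities (4 rows):
books.yr | books.id | books.city | cities.id | cities.score
9 | 3 | NY | 3 | 60
1 | 7 | LA | 7 | 4
9 | 60 | SF | 60 | 2
8 | 60 | NY | 60 | 2
After GROUP BY (3 rows):
books.city | sum_yr
NY | 17
LA | 1
SF | 9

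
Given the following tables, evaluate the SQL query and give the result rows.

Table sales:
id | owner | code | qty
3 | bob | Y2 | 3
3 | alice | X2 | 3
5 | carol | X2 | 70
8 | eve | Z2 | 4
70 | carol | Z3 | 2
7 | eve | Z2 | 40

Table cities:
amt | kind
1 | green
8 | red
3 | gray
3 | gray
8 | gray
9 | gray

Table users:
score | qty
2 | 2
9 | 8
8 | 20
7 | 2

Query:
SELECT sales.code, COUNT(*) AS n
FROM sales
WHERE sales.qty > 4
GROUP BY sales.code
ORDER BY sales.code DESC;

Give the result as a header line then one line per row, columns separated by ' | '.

== RESULT ==
sales.code | n
Z2 | 1
X2 | 1

Derivation:
After WHERE (2 rows):
sales.id | sales.owner | sales.code | sales.qty
5 | carol | X2 | 70
7 | eve | Z2 | 40
After GROUP BY (2 rows):
sales.code | n
X2 | 1
Z2 | 1
After ORDER BY (2 rows):
sales.code | n
Z2 | 1
X2 | 1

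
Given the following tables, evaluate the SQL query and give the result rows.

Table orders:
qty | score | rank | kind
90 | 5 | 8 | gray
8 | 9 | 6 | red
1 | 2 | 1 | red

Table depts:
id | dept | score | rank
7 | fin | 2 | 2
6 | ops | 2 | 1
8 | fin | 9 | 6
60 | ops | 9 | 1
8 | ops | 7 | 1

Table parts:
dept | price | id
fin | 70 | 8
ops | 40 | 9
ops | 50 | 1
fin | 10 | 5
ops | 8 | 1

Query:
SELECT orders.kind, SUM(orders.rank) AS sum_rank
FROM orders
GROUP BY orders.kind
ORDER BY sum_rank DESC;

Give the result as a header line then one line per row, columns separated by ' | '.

After GROUP BY (2 rows):
orders.kind | sum_rank
gray | 8
red | 7
After ORDER BY (2 rows):
orders.kind | sum_rank
gray | 8
red | 7

== RESULT ==
orders.kind | sum_rank
gray | 8
red | 7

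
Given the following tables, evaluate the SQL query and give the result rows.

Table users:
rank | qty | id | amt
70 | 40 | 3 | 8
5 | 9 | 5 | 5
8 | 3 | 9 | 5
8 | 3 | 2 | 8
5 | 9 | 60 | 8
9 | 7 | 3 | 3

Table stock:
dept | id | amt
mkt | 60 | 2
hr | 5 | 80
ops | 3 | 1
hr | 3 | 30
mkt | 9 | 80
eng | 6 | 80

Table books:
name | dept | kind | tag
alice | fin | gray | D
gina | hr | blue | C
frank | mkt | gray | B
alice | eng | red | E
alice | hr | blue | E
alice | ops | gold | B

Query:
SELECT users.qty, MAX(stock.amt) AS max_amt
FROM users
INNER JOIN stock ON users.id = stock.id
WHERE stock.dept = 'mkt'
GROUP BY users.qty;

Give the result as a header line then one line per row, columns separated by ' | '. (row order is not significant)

== RESULT ==
users.qty | max_amt
3 | 80
9 | 2

Derivation:
After JOIN stock (7 rows):
users.rank | users.qty | users.id | users.amt | stock.dept | stock.id | stock.amt
70 | 40 | 3 | 8 | ops | 3 | 1
70 | 40 | 3 | 8 | hr | 3 | 30
5 | 9 | 5 | 5 | hr | 5 | 80
8 | 3 | 9 | 5 | mkt | 9 | 80
5 | 9 | 60 | 8 | mkt | 60 | 2
9 | 7 | 3 | 3 | ops | 3 | 1
9 | 7 | 3 | 3 | hr | 3 | 30
After WHERE (2 rows):
users.rank | users.qty | users.id | users.amt | stock.dept | stock.id | stock.amt
8 | 3 | 9 | 5 | mkt | 9 | 80
5 | 9 | 60 | 8 | mkt | 60 | 2
After GROUP BY (2 rows):
users.qty | max_amt
3 | 80
9 | 2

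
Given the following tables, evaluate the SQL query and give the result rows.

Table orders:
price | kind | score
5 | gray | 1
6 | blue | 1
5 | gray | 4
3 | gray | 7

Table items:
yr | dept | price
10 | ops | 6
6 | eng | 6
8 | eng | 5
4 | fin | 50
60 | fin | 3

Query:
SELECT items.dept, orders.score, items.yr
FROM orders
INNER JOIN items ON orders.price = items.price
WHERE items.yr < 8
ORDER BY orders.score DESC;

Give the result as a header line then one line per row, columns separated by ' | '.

After JOIN items (5 rows):
orders.price | orders.kind | orders.score | items.yr | items.dept | items.price
5 | gray | 1 | 8 | eng | 5
6 | blue | 1 | 10 | ops | 6
6 | blue | 1 | 6 | eng | 6
5 | gray | 4 | 8 | eng | 5
3 | gray | 7 | 60 | fin | 3
After WHERE (1 rows):
orders.price | orders.kind | orders.score | items.yr | items.dept | items.price
6 | blue | 1 | 6 | eng | 6
After SELECT (1 rows):
items.dept | orders.score | items.yr
eng | 1 | 6
After ORDER BY (1 rows):
items.dept | orders.score | items.yr
eng | 1 | 6

== RESULT ==
items.dept | orders.score | items.yr
eng | 1 | 6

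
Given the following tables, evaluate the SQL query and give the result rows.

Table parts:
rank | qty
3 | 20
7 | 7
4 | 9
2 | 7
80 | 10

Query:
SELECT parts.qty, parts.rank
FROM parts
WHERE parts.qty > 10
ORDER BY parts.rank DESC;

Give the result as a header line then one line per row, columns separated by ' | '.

After WHERE (1 rows):
parts.rank | parts.qty
3 | 20
After SELECT (1 rows):
parts.qty | parts.rank
20 | 3
After ORDER BY (1 rows):
parts.qty | parts.rank
20 | 3

== RESULT ==
parts.qty | parts.rank
20 | 3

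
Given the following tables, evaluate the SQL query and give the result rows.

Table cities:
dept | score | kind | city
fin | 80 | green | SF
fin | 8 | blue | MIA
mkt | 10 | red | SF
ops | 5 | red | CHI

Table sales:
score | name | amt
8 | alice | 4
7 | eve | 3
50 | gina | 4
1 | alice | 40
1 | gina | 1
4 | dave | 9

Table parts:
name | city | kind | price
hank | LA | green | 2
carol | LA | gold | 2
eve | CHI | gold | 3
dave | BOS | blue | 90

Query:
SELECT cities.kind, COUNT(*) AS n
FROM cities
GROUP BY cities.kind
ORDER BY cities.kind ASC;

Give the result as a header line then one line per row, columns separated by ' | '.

== RESULT ==
cities.kind | n
blue | 1
green | 1
red | 2

Derivation:
After GROUP BY (3 rows):
cities.kind | n
green | 1
blue | 1
red | 2
After ORDER BY (3 rows):
cities.kind | n
blue | 1
green | 1
red | 2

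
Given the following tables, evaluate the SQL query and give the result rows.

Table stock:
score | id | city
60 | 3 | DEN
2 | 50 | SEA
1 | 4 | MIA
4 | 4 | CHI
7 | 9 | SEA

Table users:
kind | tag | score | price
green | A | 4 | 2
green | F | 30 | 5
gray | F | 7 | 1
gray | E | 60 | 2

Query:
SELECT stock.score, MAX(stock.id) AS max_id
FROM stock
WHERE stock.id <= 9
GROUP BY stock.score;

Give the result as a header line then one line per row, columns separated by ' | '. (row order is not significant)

After WHERE (4 rows):
stock.score | stock.id | stock.city
60 | 3 | DEN
1 | 4 | MIA
4 | 4 | CHI
7 | 9 | SEA
After GROUP BY (4 rows):
stock.score | max_id
60 | 3
1 | 4
4 | 4
7 | 9

== RESULT ==
stock.score | max_id
60 | 3
1 | 4
4 | 4
7 | 9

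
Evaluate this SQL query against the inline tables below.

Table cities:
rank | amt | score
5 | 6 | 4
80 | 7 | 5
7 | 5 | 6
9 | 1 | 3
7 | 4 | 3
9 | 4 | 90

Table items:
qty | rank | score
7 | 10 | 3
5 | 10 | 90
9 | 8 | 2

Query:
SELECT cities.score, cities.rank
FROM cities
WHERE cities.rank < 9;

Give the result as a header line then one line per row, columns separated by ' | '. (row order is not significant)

After WHERE (3 rows):
cities.rank | cities.amt | cities.score
5 | 6 | 4
7 | 5 | 6
7 | 4 | 3
After SELECT (3 rows):
cities.score | cities.rank
4 | 5
6 | 7
3 | 7

== RESULT ==
cities.score | cities.rank
4 | 5
6 | 7
3 | 7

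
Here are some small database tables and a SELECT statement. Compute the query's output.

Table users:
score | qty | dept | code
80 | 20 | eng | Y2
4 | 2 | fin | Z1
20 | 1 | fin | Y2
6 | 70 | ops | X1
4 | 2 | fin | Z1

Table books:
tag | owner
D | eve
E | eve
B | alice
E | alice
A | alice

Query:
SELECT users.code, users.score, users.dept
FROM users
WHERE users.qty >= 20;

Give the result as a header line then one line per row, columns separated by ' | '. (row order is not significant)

After WHERE (2 rows):
users.score | users.qty | users.dept | users.code
80 | 20 | eng | Y2
6 | 70 | ops | X1
After SELECT (2 rows):
users.code | users.score | users.dept
Y2 | 80 | eng
X1 | 6 | ops

== RESULT ==
users.code | users.score | users.dept
Y2 | 80 | eng
X1 | 6 | ops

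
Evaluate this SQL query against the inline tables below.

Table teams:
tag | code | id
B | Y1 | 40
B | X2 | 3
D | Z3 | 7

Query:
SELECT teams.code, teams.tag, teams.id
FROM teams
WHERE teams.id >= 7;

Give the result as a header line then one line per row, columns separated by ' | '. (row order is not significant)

== RESULT ==
teams.code | teams.tag | teams.id
Y1 | B | 40
Z3 | D | 7

Derivation:
After WHERE (2 rows):
teams.tag | teams.code | teams.id
B | Y1 | 40
D | Z3 | 7
After SELECT (2 rows):
teams.code | teams.tag | teams.id
Y1 | B | 40
Z3 | D | 7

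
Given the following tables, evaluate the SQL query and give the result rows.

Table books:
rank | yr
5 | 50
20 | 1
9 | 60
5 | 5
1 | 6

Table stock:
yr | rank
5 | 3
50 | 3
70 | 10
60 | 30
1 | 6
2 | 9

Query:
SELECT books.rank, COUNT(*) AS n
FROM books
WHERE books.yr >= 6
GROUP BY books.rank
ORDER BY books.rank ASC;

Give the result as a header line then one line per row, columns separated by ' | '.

After WHERE (3 rows):
books.rank | books.yr
5 | 50
9 | 60
1 | 6
After GROUP BY (3 rows):
books.rank | n
5 | 1
9 | 1
1 | 1
After ORDER BY (3 rows):
books.rank | n
1 | 1
5 | 1
9 | 1

== RESULT ==
books.rank | n
1 | 1
5 | 1
9 | 1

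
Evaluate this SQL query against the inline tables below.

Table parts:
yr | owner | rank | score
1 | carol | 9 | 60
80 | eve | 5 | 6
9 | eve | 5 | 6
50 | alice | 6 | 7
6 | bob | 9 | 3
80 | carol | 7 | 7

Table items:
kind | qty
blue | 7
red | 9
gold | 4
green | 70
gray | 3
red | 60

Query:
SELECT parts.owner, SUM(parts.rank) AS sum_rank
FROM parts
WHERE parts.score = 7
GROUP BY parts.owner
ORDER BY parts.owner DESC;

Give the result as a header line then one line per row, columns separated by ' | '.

After WHERE (2 rows):
parts.yr | parts.owner | parts.rank | parts.score
50 | alice | 6 | 7
80 | carol | 7 | 7
After GROUP BY (2 rows):
parts.owner | sum_rank
alice | 6
carol | 7
After ORDER BY (2 rows):
parts.owner | sum_rank
carol | 7
alice | 6

== RESULT ==
parts.owner | sum_rank
carol | 7
alice | 6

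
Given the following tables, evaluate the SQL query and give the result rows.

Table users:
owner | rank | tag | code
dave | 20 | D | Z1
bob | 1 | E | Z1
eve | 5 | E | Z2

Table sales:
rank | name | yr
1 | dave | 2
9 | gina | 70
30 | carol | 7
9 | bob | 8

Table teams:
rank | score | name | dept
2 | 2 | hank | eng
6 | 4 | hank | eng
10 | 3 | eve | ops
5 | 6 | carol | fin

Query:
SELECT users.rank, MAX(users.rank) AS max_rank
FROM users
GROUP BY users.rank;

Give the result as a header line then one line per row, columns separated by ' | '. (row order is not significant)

== RESULT ==
users.rank | max_rank
20 | 20
1 | 1
5 | 5

Derivation:
After GROUP BY (3 rows):
users.rank | max_rank
20 | 20
1 | 1
5 | 5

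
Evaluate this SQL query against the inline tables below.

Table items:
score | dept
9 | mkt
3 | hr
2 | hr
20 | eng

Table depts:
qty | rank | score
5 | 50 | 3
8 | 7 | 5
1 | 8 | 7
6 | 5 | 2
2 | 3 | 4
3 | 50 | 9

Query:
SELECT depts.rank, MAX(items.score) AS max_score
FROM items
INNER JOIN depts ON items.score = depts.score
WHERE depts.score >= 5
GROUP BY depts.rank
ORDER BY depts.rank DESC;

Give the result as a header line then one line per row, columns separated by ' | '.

After JOIN depts (3 rows):
items.score | items.dept | depts.qty | depts.rank | depts.score
9 | mkt | 3 | 50 | 9
3 | hr | 5 | 50 | 3
2 | hr | 6 | 5 | 2
After WHERE (1 rows):
items.score | items.dept | depts.qty | depts.rank | depts.score
9 | mkt | 3 | 50 | 9
After GROUP BY (1 rows):
depts.rank | max_score
50 | 9
After ORDER BY (1 rows):
depts.rank | max_score
50 | 9

== RESULT ==
depts.rank | max_score
50 | 9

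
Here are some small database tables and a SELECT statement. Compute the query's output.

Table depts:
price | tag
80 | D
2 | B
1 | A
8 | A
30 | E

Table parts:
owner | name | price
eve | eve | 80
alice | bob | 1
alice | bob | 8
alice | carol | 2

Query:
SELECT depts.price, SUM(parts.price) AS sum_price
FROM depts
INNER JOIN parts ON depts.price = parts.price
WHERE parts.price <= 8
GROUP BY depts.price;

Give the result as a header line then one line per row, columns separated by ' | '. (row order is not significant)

== RESULT ==
depts.price | sum_price
2 | 2
1 | 1
8 | 8

Derivation:
After JOIN parts (4 rows):
depts.price | depts.tag | parts.owner | parts.name | parts.price
80 | D | eve | eve | 80
2 | B | alice | carol | 2
1 | A | alice | bob | 1
8 | A | alice | bob | 8
After WHERE (3 rows):
depts.price | depts.tag | parts.owner | parts.name | parts.price
2 | B | alice | carol | 2
1 | A | alice | bob | 1
8 | A | alice | bob | 8
After GROUP BY (3 rows):
depts.price | sum_price
2 | 2
1 | 1
8 | 8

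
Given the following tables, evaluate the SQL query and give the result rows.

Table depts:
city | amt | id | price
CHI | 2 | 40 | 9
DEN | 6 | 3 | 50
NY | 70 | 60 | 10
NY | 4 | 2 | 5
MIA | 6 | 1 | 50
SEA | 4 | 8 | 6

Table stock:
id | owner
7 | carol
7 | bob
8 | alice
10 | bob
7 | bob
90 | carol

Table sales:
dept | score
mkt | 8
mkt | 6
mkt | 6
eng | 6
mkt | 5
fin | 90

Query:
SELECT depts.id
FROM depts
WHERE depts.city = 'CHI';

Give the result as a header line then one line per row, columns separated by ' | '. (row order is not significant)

== RESULT ==
depts.id
40

Derivation:
After WHERE (1 rows):
depts.city | depts.amt | depts.id | depts.price
CHI | 2 | 40 | 9
After SELECT (1 rows):
depts.id
40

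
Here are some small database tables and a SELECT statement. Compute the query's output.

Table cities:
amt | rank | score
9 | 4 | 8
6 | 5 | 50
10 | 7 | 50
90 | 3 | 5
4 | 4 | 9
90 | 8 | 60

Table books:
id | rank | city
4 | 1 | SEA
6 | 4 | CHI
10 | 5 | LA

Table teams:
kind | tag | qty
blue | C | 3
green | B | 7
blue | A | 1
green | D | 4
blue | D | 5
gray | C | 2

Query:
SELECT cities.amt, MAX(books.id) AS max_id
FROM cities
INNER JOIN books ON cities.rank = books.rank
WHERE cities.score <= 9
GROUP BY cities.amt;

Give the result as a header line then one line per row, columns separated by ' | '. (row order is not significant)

After JOIN books (3 rows):
cities.amt | cities.rank | cities.score | books.id | books.rank | books.city
9 | 4 | 8 | 6 | 4 | CHI
6 | 5 | 50 | 10 | 5 | LA
4 | 4 | 9 | 6 | 4 | CHI
After WHERE (2 rows):
cities.amt | cities.rank | cities.score | books.id | books.rank | books.city
9 | 4 | 8 | 6 | 4 | CHI
4 | 4 | 9 | 6 | 4 | CHI
After GROUP BY (2 rows):
cities.amt | max_id
9 | 6
4 | 6

== RESULT ==
cities.amt | max_id
9 | 6
4 | 6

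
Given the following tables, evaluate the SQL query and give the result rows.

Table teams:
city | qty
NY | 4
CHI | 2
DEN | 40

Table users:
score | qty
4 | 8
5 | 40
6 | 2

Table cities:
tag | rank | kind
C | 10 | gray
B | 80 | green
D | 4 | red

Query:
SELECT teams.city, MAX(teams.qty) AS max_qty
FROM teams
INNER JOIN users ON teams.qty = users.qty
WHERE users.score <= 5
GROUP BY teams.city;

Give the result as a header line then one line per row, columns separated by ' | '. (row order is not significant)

After JOIN users (2 rows):
teams.city | teams.qty | users.score | users.qty
CHI | 2 | 6 | 2
DEN | 40 | 5 | 40
After WHERE (1 rows):
teams.city | teams.qty | users.score | users.qty
DEN | 40 | 5 | 40
After GROUP BY (1 rows):
teams.city | max_qty
DEN | 40

== RESULT ==
teams.city | max_qty
DEN | 40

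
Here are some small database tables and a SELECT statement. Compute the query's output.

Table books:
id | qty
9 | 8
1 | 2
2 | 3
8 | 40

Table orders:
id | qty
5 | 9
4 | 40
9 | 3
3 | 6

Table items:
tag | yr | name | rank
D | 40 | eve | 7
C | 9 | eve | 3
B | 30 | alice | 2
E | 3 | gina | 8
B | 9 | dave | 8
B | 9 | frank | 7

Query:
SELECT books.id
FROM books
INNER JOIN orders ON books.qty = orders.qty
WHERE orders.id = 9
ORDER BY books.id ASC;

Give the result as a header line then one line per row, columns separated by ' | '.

After JOIN orders (2 rows):
books.id | books.qty | orders.id | orders.qty
2 | 3 | 9 | 3
8 | 40 | 4 | 40
After WHERE (1 rows):
books.id | books.qty | orders.id | orders.qty
2 | 3 | 9 | 3
After SELECT (1 rows):
books.id
2
After ORDER BY (1 rows):
books.id
2

== RESULT ==
books.id
2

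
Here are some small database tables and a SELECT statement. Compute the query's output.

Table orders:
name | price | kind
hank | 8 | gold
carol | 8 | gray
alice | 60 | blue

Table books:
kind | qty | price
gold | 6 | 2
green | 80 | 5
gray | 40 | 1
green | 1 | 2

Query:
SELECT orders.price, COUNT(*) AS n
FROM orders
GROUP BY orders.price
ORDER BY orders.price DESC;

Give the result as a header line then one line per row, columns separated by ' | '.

After GROUP BY (2 rows):
orders.price | n
8 | 2
60 | 1
After ORDER BY (2 rows):
orders.price | n
60 | 1
8 | 2

== RESULT ==
orders.price | n
60 | 1
8 | 2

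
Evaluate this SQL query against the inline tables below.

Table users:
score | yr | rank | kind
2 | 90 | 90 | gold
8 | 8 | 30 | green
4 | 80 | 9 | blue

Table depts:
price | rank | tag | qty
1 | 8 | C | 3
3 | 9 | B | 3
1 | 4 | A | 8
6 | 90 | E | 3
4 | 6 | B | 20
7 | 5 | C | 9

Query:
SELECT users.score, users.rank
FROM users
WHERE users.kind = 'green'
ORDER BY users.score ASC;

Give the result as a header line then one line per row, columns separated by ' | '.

After WHERE (1 rows):
users.score | users.yr | users.rank | users.kind
8 | 8 | 30 | green
After SELECT (1 rows):
users.score | users.rank
8 | 30
After ORDER BY (1 rows):
users.score | users.rank
8 | 30

== RESULT ==
users.score | users.rank
8 | 30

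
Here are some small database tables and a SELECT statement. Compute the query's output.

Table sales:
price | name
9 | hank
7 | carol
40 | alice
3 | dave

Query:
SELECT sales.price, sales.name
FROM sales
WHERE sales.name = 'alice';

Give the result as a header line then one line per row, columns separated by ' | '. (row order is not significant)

== RESULT ==
sales.price | sales.name
40 | alice

Derivation:
After WHERE (1 rows):
sales.price | sales.name
40 | alice
After SELECT (1 rows):
sales.price | sales.name
40 | alice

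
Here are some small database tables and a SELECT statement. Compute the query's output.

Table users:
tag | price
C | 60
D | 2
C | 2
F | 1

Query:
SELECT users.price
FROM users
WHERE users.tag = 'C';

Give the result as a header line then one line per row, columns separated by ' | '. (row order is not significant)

After WHERE (2 rows):
users.tag | users.price
C | 60
C | 2
After SELECT (2 rows):
users.price
60
2

== RESULT ==
users.price
60
2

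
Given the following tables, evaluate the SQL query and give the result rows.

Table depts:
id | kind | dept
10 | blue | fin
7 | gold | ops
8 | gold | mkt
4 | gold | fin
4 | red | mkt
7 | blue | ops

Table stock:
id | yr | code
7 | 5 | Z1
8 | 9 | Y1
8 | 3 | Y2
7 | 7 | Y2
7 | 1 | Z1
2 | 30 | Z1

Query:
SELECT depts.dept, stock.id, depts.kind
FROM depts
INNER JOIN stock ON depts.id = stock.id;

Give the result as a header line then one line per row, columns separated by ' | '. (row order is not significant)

After JOIN stock (8 rows):
depts.id | depts.kind | depts.dept | stock.id | stock.yr | stock.code
7 | gold | ops | 7 | 5 | Z1
7 | gold | ops | 7 | 7 | Y2
7 | gold | ops | 7 | 1 | Z1
8 | gold | mkt | 8 | 9 | Y1
8 | gold | mkt | 8 | 3 | Y2
7 | blue | ops | 7 | 5 | Z1
7 | blue | ops | 7 | 7 | Y2
7 | blue | ops | 7 | 1 | Z1
After SELECT (8 rows):
depts.dept | stock.id | depts.kind
ops | 7 | gold
ops | 7 | gold
ops | 7 | gold
mkt | 8 | gold
mkt | 8 | gold
ops | 7 | blue
ops | 7 | blue
ops | 7 | blue

== RESULT ==
depts.dept | stock.id | depts.kind
ops | 7 | gold
ops | 7 | gold
ops | 7 | gold
mkt | 8 | gold
mkt | 8 | gold
ops | 7 | blue
ops | 7 | blue
ops | 7 | blue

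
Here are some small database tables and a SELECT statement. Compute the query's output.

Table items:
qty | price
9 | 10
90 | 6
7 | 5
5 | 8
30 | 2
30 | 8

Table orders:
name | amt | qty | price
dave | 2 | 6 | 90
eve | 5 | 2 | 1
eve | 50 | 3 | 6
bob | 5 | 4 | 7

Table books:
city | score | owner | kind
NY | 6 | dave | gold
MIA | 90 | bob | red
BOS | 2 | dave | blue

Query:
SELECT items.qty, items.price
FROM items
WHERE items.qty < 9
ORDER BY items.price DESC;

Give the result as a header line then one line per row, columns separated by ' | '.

== RESULT ==
items.qty | items.price
5 | 8
7 | 5

Derivation:
After WHERE (2 rows):
items.qty | items.price
7 | 5
5 | 8
After SELECT (2 rows):
items.qty | items.price
7 | 5
5 | 8
After ORDER BY (2 rows):
items.qty | items.price
5 | 8
7 | 5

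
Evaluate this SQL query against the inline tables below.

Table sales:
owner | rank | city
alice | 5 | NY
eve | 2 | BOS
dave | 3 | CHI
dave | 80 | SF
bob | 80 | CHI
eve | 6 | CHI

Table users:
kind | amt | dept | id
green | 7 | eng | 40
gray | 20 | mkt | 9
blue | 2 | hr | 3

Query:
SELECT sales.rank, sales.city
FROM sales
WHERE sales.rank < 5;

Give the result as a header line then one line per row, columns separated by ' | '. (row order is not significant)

After WHERE (2 rows):
sales.owner | sales.rank | sales.city
eve | 2 | BOS
dave | 3 | CHI
After SELECT (2 rows):
sales.rank | sales.city
2 | BOS
3 | CHI

== RESULT ==
sales.rank | sales.city
2 | BOS
3 | CHI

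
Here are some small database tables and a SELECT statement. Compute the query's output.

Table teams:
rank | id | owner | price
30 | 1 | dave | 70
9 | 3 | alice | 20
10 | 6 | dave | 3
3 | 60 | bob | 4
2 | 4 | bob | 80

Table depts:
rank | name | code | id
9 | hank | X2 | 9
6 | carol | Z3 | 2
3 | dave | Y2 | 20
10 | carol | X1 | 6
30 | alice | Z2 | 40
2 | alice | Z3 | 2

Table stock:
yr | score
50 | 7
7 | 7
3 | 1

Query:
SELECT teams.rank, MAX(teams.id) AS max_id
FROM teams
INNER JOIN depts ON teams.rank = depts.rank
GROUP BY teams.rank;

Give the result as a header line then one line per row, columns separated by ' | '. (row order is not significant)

After JOIN depts (5 rows):
teams.rank | teams.id | teams.owner | teams.price | depts.rank | depts.name | depts.code | depts.id
30 | 1 | dave | 70 | 30 | alice | Z2 | 40
9 | 3 | alice | 20 | 9 | hank | X2 | 9
10 | 6 | dave | 3 | 10 | carol | X1 | 6
3 | 60 | bob | 4 | 3 | dave | Y2 | 20
2 | 4 | bob | 80 | 2 | alice | Z3 | 2
After GROUP BY (5 rows):
teams.rank | max_id
30 | 1
9 | 3
10 | 6
3 | 60
2 | 4

== RESULT ==
teams.rank | max_id
30 | 1
9 | 3
10 | 6
3 | 60
2 | 4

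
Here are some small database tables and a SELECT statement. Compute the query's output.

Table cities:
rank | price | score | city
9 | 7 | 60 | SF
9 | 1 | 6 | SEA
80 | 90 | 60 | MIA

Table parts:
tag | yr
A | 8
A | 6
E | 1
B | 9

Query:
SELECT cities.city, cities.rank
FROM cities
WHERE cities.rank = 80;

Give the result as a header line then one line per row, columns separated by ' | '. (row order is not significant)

== RESULT ==
cities.city | cities.rank
MIA | 80

Derivation:
After WHERE (1 rows):
cities.rank | cities.price | cities.score | cities.city
80 | 90 | 60 | MIA
After SELECT (1 rows):
cities.city | cities.rank
MIA | 80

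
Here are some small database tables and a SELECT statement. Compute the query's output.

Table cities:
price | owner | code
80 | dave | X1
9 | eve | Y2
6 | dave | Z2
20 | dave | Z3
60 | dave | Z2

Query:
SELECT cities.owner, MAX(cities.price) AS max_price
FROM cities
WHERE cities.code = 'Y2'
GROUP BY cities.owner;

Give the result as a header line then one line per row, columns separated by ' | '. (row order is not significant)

After WHERE (1 rows):
cities.price | cities.owner | cities.code
9 | eve | Y2
After GROUP BY (1 rows):
cities.owner | max_price
eve | 9

== RESULT ==
cities.owner | max_price
eve | 9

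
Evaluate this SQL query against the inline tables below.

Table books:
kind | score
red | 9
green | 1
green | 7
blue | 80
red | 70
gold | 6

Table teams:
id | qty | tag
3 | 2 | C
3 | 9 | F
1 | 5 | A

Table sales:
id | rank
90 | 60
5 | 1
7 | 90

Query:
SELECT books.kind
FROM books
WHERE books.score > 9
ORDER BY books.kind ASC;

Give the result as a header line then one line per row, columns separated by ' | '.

== RESULT ==
books.kind
blue
red

Derivation:
After WHERE (2 rows):
books.kind | books.score
blue | 80
red | 70
After SELECT (2 rows):
books.kind
blue
red
After ORDER BY (2 rows):
books.kind
blue
red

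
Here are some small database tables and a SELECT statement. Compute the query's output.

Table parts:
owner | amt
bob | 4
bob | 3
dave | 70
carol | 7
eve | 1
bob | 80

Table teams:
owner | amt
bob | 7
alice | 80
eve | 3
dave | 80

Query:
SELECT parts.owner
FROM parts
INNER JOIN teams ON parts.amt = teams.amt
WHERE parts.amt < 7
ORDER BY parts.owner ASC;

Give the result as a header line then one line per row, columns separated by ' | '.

After JOIN teams (4 rows):
parts.owner | parts.amt | teams.owner | teams.amt
bob | 3 | eve | 3
carol | 7 | bob | 7
bob | 80 | alice | 80
bob | 80 | dave | 80
After WHERE (1 rows):
parts.owner | parts.amt | teams.owner | teams.amt
bob | 3 | eve | 3
After SELECT (1 rows):
parts.owner
bob
After ORDER BY (1 rows):
parts.owner
bob

== RESULT ==
parts.owner
bob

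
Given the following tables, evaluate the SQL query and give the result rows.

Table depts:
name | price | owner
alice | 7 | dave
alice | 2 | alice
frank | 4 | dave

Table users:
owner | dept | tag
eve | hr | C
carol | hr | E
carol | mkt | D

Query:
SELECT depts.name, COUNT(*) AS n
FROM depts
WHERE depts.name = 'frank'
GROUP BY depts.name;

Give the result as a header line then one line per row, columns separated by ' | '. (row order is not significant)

== RESULT ==
depts.name | n
frank | 1

Derivation:
After WHERE (1 rows):
depts.name | depts.price | depts.owner
frank | 4 | dave
After GROUP BY (1 rows):
depts.name | n
frank | 1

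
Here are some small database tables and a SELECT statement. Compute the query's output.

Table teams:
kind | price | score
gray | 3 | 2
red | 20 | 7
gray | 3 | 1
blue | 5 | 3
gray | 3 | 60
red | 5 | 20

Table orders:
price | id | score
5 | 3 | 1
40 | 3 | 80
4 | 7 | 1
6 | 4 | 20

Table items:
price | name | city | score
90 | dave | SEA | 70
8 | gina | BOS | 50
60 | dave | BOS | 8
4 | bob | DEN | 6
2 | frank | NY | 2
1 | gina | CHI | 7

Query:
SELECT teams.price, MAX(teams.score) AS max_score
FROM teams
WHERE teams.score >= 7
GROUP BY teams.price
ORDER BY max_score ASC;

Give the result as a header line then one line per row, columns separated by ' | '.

== RESULT ==
teams.price | max_score
20 | 7
5 | 20
3 | 60

Derivation:
After WHERE (3 rows):
teams.kind | teams.price | teams.score
red | 20 | 7
gray | 3 | 60
red | 5 | 20
After GROUP BY (3 rows):
teams.price | max_score
20 | 7
3 | 60
5 | 20
After ORDER BY (3 rows):
teams.price | max_score
20 | 7
5 | 20
3 | 60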